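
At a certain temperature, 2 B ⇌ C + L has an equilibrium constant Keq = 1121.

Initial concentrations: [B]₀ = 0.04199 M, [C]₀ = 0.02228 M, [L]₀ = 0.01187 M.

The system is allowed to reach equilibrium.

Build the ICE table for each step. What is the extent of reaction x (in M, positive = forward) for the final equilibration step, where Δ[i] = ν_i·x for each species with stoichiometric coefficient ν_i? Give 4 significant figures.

Q₀ = 0.15 vs Keq = 1121 ⇒ Q<K, forward
Step 1:
                   B          C          L
  init       0.04199    0.02228    0.01187
  Δ         -0.04088    0.02044    0.02044
  eq         0.00111    0.04272    0.03231
  solve Keq expr → x = 0.02044; check Q = 1121

x = 0.02044 M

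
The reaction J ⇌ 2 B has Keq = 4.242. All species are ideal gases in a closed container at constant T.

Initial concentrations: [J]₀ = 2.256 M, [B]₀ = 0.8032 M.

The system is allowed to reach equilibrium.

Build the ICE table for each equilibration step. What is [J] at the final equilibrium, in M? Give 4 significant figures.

Q₀ = 0.286 vs Keq = 4.242 ⇒ Q<K, forward
Step 1:
                  J         B
  init        2.256    0.8032
  Δ         -0.8287     1.657
  eq          1.427     2.461
  solve Keq expr → x = 0.8287; check Q = 4.242

[J]_eq = 1.427 M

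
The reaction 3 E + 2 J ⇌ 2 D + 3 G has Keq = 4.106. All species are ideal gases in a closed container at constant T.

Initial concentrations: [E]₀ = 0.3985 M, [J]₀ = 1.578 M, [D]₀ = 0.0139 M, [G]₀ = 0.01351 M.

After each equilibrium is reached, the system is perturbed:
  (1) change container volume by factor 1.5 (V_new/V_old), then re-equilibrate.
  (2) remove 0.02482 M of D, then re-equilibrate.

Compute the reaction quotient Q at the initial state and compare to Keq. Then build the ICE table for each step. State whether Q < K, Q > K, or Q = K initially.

Q₀ = 3.0234e-09 vs Keq = 4.106 ⇒ Q<K, forward
Step 1:
                   E          J          D          G
  Initial     0.3985      1.578     0.0139    0.01351
  Change     -0.3316     -0.221      0.221     0.3316
  Equil      0.06694      1.357     0.2349     0.3451
  solve Keq expr → x = 0.1105; check Q = 4.106
Then change container volume by factor 1.5 (V_new/V_old).
Step 2:
                   E          J          D          G
  Initial    0.04463     0.9046     0.1566       0.23
  Change           0          0          0          0
  Equil      0.04463     0.9046     0.1566       0.23
  solve Keq expr → x = 0; check Q = 4.106
Then remove 0.02482 M of D.
Step 3:
                   E          J          D          G
  Initial    0.04463     0.9046     0.1318       0.23
  Change   -0.003649  -0.002432   0.002432   0.003649
  Equil      0.04098     0.9022     0.1342     0.2337
  solve Keq expr → x = 0.001216; check Q = 4.106

Q₀ = 3.0234e-09; Q < K (proceeds forward)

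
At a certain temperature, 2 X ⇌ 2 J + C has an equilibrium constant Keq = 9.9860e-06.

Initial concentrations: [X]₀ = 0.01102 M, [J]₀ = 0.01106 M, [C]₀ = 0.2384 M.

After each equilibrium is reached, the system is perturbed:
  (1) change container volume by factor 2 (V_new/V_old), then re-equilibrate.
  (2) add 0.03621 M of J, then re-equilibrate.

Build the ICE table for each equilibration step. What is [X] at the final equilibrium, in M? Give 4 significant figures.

[X]_eq = 0.04678 M

Q₀ = 0.2401 vs Keq = 9.9860e-06 ⇒ Q>K, reverse
Step 1:
                  X         J         C
  init      0.01102   0.01106    0.2384
  Δ         0.01092  -0.01092 -0.005458
  eq        0.02194 1.4363e-04    0.2329
  solve Keq expr → x = -0.005458; check Q = 9.9860e-06
Then change container volume by factor 2 (V_new/V_old).
Step 2:
                  X         J         C
  init      0.01097 7.1814e-05    0.1165
  Δ       -2.9467e-05 2.9467e-05 1.4733e-05
  eq        0.01094 1.0128e-04    0.1165
  solve Keq expr → x = 1.4733e-05; check Q = 9.9860e-06
Then add 0.03621 M of J.
Step 3:
                  X         J         C
  init      0.01094   0.03631    0.1165
  Δ         0.03584  -0.03584  -0.01792
  eq        0.04678 4.7085e-04   0.09857
  solve Keq expr → x = -0.01792; check Q = 9.9860e-06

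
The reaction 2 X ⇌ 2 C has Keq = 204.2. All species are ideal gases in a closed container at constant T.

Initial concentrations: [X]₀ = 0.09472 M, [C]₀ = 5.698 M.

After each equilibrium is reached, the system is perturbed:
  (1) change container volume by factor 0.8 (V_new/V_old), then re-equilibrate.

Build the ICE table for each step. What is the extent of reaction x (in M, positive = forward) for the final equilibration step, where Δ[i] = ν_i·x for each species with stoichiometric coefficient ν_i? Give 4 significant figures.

Q₀ = 3619 vs Keq = 204.2 ⇒ Q>K, reverse
Step 1:
                    X           C
  I           0.09472       5.698
  C            0.2841     -0.2841
  E            0.3789       5.414
  solve Keq expr → x = -0.1421; check Q = 204.2
Then change container volume by factor 0.8 (V_new/V_old).
Step 2:
                    X           C
  I            0.4736       6.767
  C                 0           0
  E            0.4736       6.767
  solve Keq expr → x = 0; check Q = 204.2

x = 0 M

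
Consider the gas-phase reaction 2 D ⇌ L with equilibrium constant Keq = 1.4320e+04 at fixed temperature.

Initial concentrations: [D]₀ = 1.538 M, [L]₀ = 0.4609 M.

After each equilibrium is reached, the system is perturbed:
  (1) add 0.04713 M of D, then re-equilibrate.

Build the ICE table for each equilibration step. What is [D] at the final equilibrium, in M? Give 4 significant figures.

[D]_eq = 0.009338 M

Q₀ = 0.1948 vs Keq = 1.4320e+04 ⇒ Q<K, forward
Step 1:
                    D           L
  Initial       1.538      0.4609
  Change       -1.529      0.7644
  Equil       0.00925       1.225
  solve Keq expr → x = 0.7644; check Q = 1.4320e+04
Then add 0.04713 M of D.
Step 2:
                    D           L
  Initial     0.05638       1.225
  Change     -0.04704     0.02352
  Equil      0.009338       1.249
  solve Keq expr → x = 0.02352; check Q = 1.4320e+04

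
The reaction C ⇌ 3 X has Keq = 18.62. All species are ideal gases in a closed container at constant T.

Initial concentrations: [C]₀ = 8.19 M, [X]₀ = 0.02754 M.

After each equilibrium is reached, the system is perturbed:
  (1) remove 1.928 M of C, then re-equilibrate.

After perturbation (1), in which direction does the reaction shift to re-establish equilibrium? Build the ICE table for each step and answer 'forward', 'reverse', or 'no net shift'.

Q₀ = 2.5504e-06 vs Keq = 18.62 ⇒ Q<K, forward
Step 1:
                   C          X
  init          8.19    0.02754
  Δ           -1.644      4.931
  eq           6.546      4.958
  solve Keq expr → x = 1.644; check Q = 18.62
Then remove 1.928 M of C.
Step 2:
                   C          X
  init         4.618      4.958
  Δ           0.1642    -0.4926
  eq           4.783      4.466
  solve Keq expr → x = -0.1642; check Q = 18.62

Direction: reverse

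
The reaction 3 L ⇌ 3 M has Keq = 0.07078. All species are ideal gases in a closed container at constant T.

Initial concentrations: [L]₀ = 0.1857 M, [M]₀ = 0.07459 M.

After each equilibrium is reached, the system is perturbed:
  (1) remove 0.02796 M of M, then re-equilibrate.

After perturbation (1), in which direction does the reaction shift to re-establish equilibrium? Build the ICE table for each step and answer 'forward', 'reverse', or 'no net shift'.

Direction: forward

Q₀ = 0.0648 vs Keq = 0.07078 ⇒ Q<K, forward
Step 1:
                    L           M
  Initial      0.1857     0.07459
  Change    -0.001574    0.001574
  Equil        0.1841     0.07616
  solve Keq expr → x = 5.2476e-04; check Q = 0.07078
Then remove 0.02796 M of M.
Step 2:
                    L           M
  Initial      0.1841      0.0482
  Change     -0.01978     0.01978
  Equil        0.1643     0.06798
  solve Keq expr → x = 0.006593; check Q = 0.07078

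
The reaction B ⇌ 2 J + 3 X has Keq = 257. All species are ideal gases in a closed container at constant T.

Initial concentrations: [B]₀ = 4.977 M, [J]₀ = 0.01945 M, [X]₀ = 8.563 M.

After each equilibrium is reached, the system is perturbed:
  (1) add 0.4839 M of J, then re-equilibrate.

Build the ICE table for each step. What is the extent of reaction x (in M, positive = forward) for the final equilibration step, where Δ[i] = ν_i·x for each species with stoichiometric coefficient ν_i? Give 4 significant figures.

x = -0.184 M

Q₀ = 0.04773 vs Keq = 257 ⇒ Q<K, forward
Step 1:
                   B          J          X
  init         4.977    0.01945      8.563
  Δ          -0.5167      1.033       1.55
  eq            4.46      1.053      10.11
  solve Keq expr → x = 0.5167; check Q = 257
Then add 0.4839 M of J.
Step 2:
                   B          J          X
  init          4.46      1.537      10.11
  Δ            0.184     -0.368     -0.552
  eq           4.644      1.169      9.561
  solve Keq expr → x = -0.184; check Q = 257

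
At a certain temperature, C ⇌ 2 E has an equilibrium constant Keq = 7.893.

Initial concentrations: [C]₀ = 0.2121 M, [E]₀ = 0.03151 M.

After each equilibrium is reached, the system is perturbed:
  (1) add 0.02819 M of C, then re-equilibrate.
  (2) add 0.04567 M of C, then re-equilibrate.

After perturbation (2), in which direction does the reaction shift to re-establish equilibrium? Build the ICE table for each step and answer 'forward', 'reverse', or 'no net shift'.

Direction: forward

Q₀ = 0.004681 vs Keq = 7.893 ⇒ Q<K, forward
Step 1:
                  C         E
  init       0.2121   0.03151
  Δ         -0.1905    0.3811
  eq        0.02157    0.4126
  solve Keq expr → x = 0.1905; check Q = 7.893
Then add 0.02819 M of C.
Step 2:
                  C         E
  init      0.04976    0.4126
  Δ        -0.02309   0.04618
  eq        0.02666    0.4588
  solve Keq expr → x = 0.02309; check Q = 7.893
Then add 0.04567 M of C.
Step 3:
                  C         E
  init      0.07233    0.4588
  Δ        -0.03651   0.07301
  eq        0.03583    0.5318
  solve Keq expr → x = 0.03651; check Q = 7.893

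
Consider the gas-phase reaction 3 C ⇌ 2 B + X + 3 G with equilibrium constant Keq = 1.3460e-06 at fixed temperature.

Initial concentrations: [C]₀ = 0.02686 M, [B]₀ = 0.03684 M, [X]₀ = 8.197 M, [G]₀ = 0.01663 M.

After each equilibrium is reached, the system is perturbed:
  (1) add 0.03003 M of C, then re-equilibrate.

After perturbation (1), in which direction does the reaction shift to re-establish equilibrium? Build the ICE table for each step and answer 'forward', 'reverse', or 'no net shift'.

Direction: forward

Q₀ = 0.00264 vs Keq = 1.3460e-06 ⇒ Q>K, reverse
Step 1:
                  C         B         X         G
  I         0.02686   0.03684     8.197   0.01663
  C         0.01416 -0.009439 -0.004719  -0.01416
  E         0.04102    0.0274     8.192  0.002472
  solve Keq expr → x = -0.004719; check Q = 1.3460e-06
Then add 0.03003 M of C.
Step 2:
                  C         B         X         G
  I         0.07105    0.0274     8.192  0.002472
  C       -0.001607  0.001071 5.3568e-04  0.001607
  E         0.06944   0.02847     8.193  0.004079
  solve Keq expr → x = 5.3568e-04; check Q = 1.3460e-06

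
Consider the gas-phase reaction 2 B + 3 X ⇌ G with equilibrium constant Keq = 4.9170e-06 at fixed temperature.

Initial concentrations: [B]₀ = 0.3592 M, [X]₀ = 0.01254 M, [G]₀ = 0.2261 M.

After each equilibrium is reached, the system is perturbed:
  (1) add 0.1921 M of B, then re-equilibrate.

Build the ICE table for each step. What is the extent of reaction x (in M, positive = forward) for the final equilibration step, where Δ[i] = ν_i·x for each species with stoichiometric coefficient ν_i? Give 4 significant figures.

Q₀ = 8.8866e+05 vs Keq = 4.9170e-06 ⇒ Q>K, reverse
Step 1:
                  B         X         G
  init       0.3592   0.01254    0.2261
  Δ          0.4522    0.6783   -0.2261
  eq         0.8114    0.6908 1.0673e-06
  solve Keq expr → x = -0.2261; check Q = 4.9170e-06
Then add 0.1921 M of B.
Step 2:
                  B         X         G
  init        1.003    0.6908 1.0673e-06
  Δ       -1.1304e-06 -1.6956e-06 5.6519e-07
  eq          1.003    0.6908 1.6325e-06
  solve Keq expr → x = 5.6519e-07; check Q = 4.9170e-06

x = 5.6519e-07 M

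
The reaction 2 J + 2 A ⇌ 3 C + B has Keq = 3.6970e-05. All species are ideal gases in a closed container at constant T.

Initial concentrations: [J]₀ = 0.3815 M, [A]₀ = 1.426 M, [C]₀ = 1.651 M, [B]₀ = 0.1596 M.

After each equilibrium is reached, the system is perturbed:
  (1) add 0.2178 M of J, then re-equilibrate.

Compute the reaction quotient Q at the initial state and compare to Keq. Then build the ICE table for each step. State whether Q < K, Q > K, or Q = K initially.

Q₀ = 2.427 vs Keq = 3.6970e-05 ⇒ Q>K, reverse
Step 1:
                  J         A         C         B
  I          0.3815     1.426     1.651    0.1596
  C          0.3191    0.3191   -0.4787   -0.1596
  E          0.7006     1.745     1.172 3.4306e-05
  solve Keq expr → x = -0.1596; check Q = 3.6970e-05
Then add 0.2178 M of J.
Step 2:
                  J         A         C         B
  I          0.9184     1.745     1.172 3.4306e-05
  C       -4.9246e-05 -4.9246e-05 7.3869e-05 2.4623e-05
  E          0.9184     1.745     1.172 5.8929e-05
  solve Keq expr → x = 2.4623e-05; check Q = 3.6970e-05

Q₀ = 2.427; Q > K (proceeds reverse)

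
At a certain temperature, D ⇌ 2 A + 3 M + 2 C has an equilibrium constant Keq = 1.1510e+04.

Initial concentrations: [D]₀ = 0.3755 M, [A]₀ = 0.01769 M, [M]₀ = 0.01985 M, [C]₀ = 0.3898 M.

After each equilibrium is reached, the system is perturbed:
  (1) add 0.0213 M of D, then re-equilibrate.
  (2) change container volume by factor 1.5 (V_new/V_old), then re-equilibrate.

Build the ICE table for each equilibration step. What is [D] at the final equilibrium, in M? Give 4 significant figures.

[D]_eq = 8.3069e-06 M

Q₀ = 9.9040e-10 vs Keq = 1.1510e+04 ⇒ Q<K, forward
Step 1:
                  D         A         M         C
  Initial    0.3755   0.01769   0.01985    0.3898
  Change    -0.3754    0.7508     1.126    0.7508
  Equil   1.0048e-04    0.7685     1.146     1.141
  solve Keq expr → x = 0.3754; check Q = 1.1510e+04
Then add 0.0213 M of D.
Step 2:
                  D         A         M         C
  Initial    0.0214    0.7685     1.146     1.141
  Change   -0.02126   0.04252   0.06378   0.04252
  Equil   1.4164e-04     0.811      1.21     1.183
  solve Keq expr → x = 0.02126; check Q = 1.1510e+04
Then change container volume by factor 1.5 (V_new/V_old).
Step 3:
                  D         A         M         C
  Initial 9.4429e-05    0.5407    0.8066    0.7887
  Change  -8.6122e-05 1.7224e-04 2.5837e-04 1.7224e-04
  Equil   8.3069e-06    0.5408    0.8068    0.7889
  solve Keq expr → x = 8.6122e-05; check Q = 1.1510e+04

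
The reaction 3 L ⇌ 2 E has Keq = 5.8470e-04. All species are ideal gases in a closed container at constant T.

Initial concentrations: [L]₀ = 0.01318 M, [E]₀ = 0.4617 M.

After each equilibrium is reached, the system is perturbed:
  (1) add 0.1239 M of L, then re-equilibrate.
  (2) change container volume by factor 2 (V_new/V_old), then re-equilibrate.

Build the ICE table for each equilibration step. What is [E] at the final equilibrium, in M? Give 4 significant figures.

[E]_eq = 0.006243 M

Q₀ = 9.3105e+04 vs Keq = 5.8470e-04 ⇒ Q>K, reverse
Step 1:
                    L           E
  Initial     0.01318      0.4617
  Change        0.672      -0.448
  Equil        0.6852     0.01371
  solve Keq expr → x = -0.224; check Q = 5.8470e-04
Then add 0.1239 M of L.
Step 2:
                    L           E
  Initial      0.8091     0.01371
  Change    -0.005554    0.003702
  Equil        0.8035     0.01742
  solve Keq expr → x = 0.001851; check Q = 5.8470e-04
Then change container volume by factor 2 (V_new/V_old).
Step 3:
                    L           E
  Initial      0.4018    0.008708
  Change     0.003698   -0.002465
  Equil        0.4055    0.006243
  solve Keq expr → x = -0.001233; check Q = 5.8470e-04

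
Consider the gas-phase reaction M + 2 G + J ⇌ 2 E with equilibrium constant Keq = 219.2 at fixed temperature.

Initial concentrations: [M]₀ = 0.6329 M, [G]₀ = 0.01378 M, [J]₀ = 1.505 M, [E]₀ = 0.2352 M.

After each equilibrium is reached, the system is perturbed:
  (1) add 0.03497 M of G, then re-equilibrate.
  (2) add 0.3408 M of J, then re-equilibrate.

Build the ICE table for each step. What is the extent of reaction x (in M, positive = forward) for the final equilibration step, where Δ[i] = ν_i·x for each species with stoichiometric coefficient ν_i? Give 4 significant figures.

x = 8.5185e-04 M

Q₀ = 305.8 vs Keq = 219.2 ⇒ Q>K, reverse
Step 1:
                   M          G          J          E
  init        0.6329    0.01378      1.505     0.2352
  Δ         0.001158   0.002316   0.001158  -0.002316
  eq          0.6341     0.0161      1.506     0.2329
  solve Keq expr → x = -0.001158; check Q = 219.2
Then add 0.03497 M of G.
Step 2:
                   M          G          J          E
  init        0.6341    0.05107      1.506     0.2329
  Δ          -0.0162   -0.03239    -0.0162    0.03239
  eq          0.6179    0.01867       1.49     0.2653
  solve Keq expr → x = 0.0162; check Q = 219.2
Then add 0.3408 M of J.
Step 3:
                   M          G          J          E
  init        0.6179    0.01867      1.831     0.2653
  Δ       -8.5185e-04  -0.001704 -8.5185e-04   0.001704
  eq           0.617    0.01697       1.83      0.267
  solve Keq expr → x = 8.5185e-04; check Q = 219.2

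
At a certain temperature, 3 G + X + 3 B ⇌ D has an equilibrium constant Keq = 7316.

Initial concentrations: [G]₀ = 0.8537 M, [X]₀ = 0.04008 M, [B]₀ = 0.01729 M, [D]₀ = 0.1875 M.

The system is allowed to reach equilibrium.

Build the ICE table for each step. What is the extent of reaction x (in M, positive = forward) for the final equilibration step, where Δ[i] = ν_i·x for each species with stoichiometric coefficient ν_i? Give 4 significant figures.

Q₀ = 1.4547e+06 vs Keq = 7316 ⇒ Q>K, reverse
Step 1:
                   G          X          B          D
  I           0.8537    0.04008    0.01729     0.1875
  C           0.0616    0.02053     0.0616   -0.02053
  E           0.9153    0.06061    0.07889      0.167
  solve Keq expr → x = -0.02053; check Q = 7316

x = -0.02053 M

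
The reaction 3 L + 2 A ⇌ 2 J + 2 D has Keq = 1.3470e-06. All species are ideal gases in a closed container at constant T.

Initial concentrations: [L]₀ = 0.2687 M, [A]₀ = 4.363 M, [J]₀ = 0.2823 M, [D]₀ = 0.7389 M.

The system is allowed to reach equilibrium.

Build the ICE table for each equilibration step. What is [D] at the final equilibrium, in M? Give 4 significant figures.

Q₀ = 0.1178 vs Keq = 1.3470e-06 ⇒ Q>K, reverse
Step 1:
                   L          A          J          D
  Initial     0.2687      4.363     0.2823     0.7389
  Change      0.4136     0.2757    -0.2757    -0.2757
  Equil       0.6823      4.639   0.006552     0.4632
  solve Keq expr → x = -0.1379; check Q = 1.3470e-06

[D]_eq = 0.4632 M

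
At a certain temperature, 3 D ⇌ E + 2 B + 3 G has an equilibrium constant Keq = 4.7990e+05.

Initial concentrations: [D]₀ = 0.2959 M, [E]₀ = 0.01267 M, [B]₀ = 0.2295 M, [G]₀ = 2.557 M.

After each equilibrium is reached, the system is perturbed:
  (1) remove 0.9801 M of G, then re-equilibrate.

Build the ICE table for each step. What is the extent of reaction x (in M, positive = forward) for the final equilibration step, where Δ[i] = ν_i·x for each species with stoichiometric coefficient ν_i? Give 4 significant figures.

x = 0.001097 M

Q₀ = 0.4306 vs Keq = 4.7990e+05 ⇒ Q<K, forward
Step 1:
                  D         E         B         G
  Initial    0.2959   0.01267    0.2295     2.557
  Change    -0.2862    0.0954    0.1908    0.2862
  Equil    0.009706    0.1081    0.4203     2.843
  solve Keq expr → x = 0.0954; check Q = 4.7990e+05
Then remove 0.9801 M of G.
Step 2:
                  D         E         B         G
  Initial  0.009706    0.1081    0.4203     1.863
  Change  -0.003291  0.001097  0.002194  0.003291
  Equil    0.006415    0.1092    0.4225     1.866
  solve Keq expr → x = 0.001097; check Q = 4.7990e+05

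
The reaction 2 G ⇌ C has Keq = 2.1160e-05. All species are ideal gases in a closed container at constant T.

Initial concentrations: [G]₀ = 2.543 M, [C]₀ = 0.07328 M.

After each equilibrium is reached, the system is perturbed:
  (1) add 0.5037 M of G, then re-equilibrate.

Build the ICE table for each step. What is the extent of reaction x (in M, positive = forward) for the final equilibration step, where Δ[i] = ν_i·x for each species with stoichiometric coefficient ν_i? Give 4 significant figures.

Q₀ = 0.01133 vs Keq = 2.1160e-05 ⇒ Q>K, reverse
Step 1:
                    G           C
  Initial       2.543     0.07328
  Change       0.1463    -0.07313
  Equil         2.689  1.5303e-04
  solve Keq expr → x = -0.07313; check Q = 2.1160e-05
Then add 0.5037 M of G.
Step 2:
                    G           C
  Initial       3.193  1.5303e-04
  Change  -1.2535e-04  6.2677e-05
  Equil         3.193  2.1571e-04
  solve Keq expr → x = 6.2677e-05; check Q = 2.1160e-05

x = 6.2677e-05 M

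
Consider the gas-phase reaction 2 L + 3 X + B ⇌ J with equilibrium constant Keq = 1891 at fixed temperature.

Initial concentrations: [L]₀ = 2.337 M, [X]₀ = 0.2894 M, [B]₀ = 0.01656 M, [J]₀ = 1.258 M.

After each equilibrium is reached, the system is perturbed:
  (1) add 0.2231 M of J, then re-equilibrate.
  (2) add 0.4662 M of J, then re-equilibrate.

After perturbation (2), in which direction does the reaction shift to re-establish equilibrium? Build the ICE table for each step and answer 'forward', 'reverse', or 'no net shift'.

Direction: reverse

Q₀ = 573.9 vs Keq = 1891 ⇒ Q<K, forward
Step 1:
                  L         X         B         J
  I           2.337    0.2894   0.01656     1.258
  C        -0.01906  -0.02858 -0.009528  0.009528
  E           2.318    0.2608  0.007032     1.268
  solve Keq expr → x = 0.009528; check Q = 1891
Then add 0.2231 M of J.
Step 2:
                  L         X         B         J
  I           2.318    0.2608  0.007032     1.491
  C        0.001907   0.00286 9.5325e-04 -9.5325e-04
  E            2.32    0.2637  0.007985      1.49
  solve Keq expr → x = -9.5325e-04; check Q = 1891
Then add 0.4662 M of J.
Step 3:
                  L         X         B         J
  I            2.32    0.2637  0.007985     1.956
  C         0.00366   0.00549   0.00183  -0.00183
  E           2.324    0.2692  0.009815     1.954
  solve Keq expr → x = -0.00183; check Q = 1891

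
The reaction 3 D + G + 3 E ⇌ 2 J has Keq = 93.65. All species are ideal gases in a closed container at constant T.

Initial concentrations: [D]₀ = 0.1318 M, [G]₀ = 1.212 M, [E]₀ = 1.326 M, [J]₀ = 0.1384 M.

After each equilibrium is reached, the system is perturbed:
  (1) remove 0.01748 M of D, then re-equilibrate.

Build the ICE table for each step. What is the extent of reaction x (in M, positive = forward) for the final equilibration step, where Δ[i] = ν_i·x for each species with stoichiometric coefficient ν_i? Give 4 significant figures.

Q₀ = 2.961 vs Keq = 93.65 ⇒ Q<K, forward
Step 1:
                   D          G          E          J
  Initial     0.1318      1.212      1.326     0.1384
  Change    -0.07684   -0.02561   -0.07684    0.05122
  Equil      0.05496      1.186      1.249     0.1896
  solve Keq expr → x = 0.02561; check Q = 93.65
Then remove 0.01748 M of D.
Step 2:
                   D          G          E          J
  Initial    0.03748      1.186      1.249     0.1896
  Change     0.01485   0.004951    0.01485  -0.009902
  Equil      0.05234      1.191      1.264     0.1797
  solve Keq expr → x = -0.004951; check Q = 93.65

x = -0.004951 M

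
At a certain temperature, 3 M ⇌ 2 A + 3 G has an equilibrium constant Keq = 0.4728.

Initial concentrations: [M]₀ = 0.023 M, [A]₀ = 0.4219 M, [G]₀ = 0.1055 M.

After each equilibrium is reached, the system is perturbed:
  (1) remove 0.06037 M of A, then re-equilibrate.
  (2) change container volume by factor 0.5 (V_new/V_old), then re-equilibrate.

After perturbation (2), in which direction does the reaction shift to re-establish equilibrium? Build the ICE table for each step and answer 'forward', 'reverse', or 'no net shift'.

Q₀ = 17.18 vs Keq = 0.4728 ⇒ Q>K, reverse
Step 1:
                   M          A          G
  Initial      0.023     0.4219     0.1055
  Change     0.02987   -0.01992   -0.02987
  Equil      0.05287      0.402    0.07563
  solve Keq expr → x = -0.009958; check Q = 0.4728
Then remove 0.06037 M of A.
Step 2:
                   M          A          G
  Initial    0.05287     0.3416    0.07563
  Change   -0.003214   0.002142   0.003214
  Equil      0.04966     0.3438    0.07884
  solve Keq expr → x = 0.001071; check Q = 0.4728
Then change container volume by factor 0.5 (V_new/V_old).
Step 3:
                   M          A          G
  Initial    0.09932     0.6875     0.1577
  Change     0.02799   -0.01866   -0.02799
  Equil       0.1273     0.6688     0.1297
  solve Keq expr → x = -0.009331; check Q = 0.4728

Direction: reverse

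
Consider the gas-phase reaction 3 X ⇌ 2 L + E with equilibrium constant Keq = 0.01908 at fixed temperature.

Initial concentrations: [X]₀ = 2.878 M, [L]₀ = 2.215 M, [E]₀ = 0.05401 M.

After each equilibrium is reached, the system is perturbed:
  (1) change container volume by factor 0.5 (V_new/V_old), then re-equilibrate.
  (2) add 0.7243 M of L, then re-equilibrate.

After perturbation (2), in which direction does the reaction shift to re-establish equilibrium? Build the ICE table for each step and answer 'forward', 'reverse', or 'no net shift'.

Direction: reverse

Q₀ = 0.01112 vs Keq = 0.01908 ⇒ Q<K, forward
Step 1:
                    X           L           E
  I             2.878       2.215     0.05401
  C          -0.08118     0.05412     0.02706
  E             2.797       2.269     0.08107
  solve Keq expr → x = 0.02706; check Q = 0.01908
Then change container volume by factor 0.5 (V_new/V_old).
Step 2:
                    X           L           E
  I             5.594       4.538      0.1621
  C                 0           0           0
  E             5.594       4.538      0.1621
  solve Keq expr → x = 0; check Q = 0.01908
Then add 0.7243 M of L.
Step 3:
                    X           L           E
  I             5.594       5.263      0.1621
  C           0.09623    -0.06415    -0.03208
  E              5.69       5.198      0.1301
  solve Keq expr → x = -0.03208; check Q = 0.01908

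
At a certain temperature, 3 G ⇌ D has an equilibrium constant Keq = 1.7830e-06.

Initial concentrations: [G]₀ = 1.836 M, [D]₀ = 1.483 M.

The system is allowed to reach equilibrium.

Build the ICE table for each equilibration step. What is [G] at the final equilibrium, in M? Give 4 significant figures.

Q₀ = 0.2396 vs Keq = 1.7830e-06 ⇒ Q>K, reverse
Step 1:
                   G          D
  Initial      1.836      1.483
  Change       4.448     -1.483
  Equil        6.284 4.4238e-04
  solve Keq expr → x = -1.483; check Q = 1.7830e-06

[G]_eq = 6.284 M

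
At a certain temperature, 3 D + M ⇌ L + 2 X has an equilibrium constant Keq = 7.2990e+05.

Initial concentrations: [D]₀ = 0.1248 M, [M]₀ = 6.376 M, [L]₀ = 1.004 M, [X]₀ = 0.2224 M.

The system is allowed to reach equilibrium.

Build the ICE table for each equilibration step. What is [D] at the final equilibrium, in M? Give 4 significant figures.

[D]_eq = 0.002752 M

Q₀ = 4.007 vs Keq = 7.2990e+05 ⇒ Q<K, forward
Step 1:
                   D          M          L          X
  Initial     0.1248      6.376      1.004     0.2224
  Change      -0.122   -0.04068    0.04068    0.08137
  Equil     0.002752      6.335      1.045     0.3038
  solve Keq expr → x = 0.04068; check Q = 7.2990e+05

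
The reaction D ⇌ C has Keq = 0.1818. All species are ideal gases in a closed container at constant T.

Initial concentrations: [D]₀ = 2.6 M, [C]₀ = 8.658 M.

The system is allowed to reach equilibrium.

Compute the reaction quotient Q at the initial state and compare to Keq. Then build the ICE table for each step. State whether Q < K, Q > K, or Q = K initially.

Q₀ = 3.33 vs Keq = 0.1818 ⇒ Q>K, reverse
Step 1:
                    D           C
  Initial         2.6       8.658
  Change        6.926      -6.926
  Equil         9.526       1.732
  solve Keq expr → x = -6.926; check Q = 0.1818

Q₀ = 3.33; Q > K (proceeds reverse)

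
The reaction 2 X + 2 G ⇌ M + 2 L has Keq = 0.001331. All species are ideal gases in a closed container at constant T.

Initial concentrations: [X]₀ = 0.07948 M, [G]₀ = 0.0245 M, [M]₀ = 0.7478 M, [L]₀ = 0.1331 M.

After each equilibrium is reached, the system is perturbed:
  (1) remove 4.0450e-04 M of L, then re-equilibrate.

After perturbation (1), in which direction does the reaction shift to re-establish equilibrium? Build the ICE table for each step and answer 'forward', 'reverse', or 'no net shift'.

Q₀ = 3494 vs Keq = 0.001331 ⇒ Q>K, reverse
Step 1:
                   X          G          M          L
  Initial    0.07948     0.0245     0.7478     0.1331
  Change      0.1316     0.1316   -0.06582    -0.1316
  Equil       0.2111     0.1561      0.682   0.001456
  solve Keq expr → x = -0.06582; check Q = 0.001331
Then remove 4.0450e-04 M of L.
Step 2:
                   X          G          M          L
  Initial     0.2111     0.1561      0.682   0.001052
  Change  -3.9784e-04 -3.9784e-04 1.9892e-04 3.9784e-04
  Equil       0.2107     0.1557     0.6822    0.00145
  solve Keq expr → x = 1.9892e-04; check Q = 0.001331

Direction: forward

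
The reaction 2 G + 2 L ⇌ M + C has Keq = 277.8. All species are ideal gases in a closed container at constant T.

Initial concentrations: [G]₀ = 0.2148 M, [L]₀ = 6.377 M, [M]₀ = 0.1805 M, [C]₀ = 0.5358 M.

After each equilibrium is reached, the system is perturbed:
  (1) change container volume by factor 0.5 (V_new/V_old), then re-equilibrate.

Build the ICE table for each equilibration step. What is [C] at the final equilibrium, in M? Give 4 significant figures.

Q₀ = 0.05154 vs Keq = 277.8 ⇒ Q<K, forward
Step 1:
                    G           L           M           C
  I            0.2148       6.377      0.1805      0.5358
  C           -0.2106     -0.2106      0.1053      0.1053
  E          0.004165       6.166      0.2858      0.6411
  solve Keq expr → x = 0.1053; check Q = 277.8
Then change container volume by factor 0.5 (V_new/V_old).
Step 2:
                    G           L           M           C
  I           0.00833       12.33      0.5716       1.282
  C         -0.004153   -0.004153    0.002076    0.002076
  E          0.004177       12.33      0.5737       1.284
  solve Keq expr → x = 0.002076; check Q = 277.8

[C]_eq = 1.284 M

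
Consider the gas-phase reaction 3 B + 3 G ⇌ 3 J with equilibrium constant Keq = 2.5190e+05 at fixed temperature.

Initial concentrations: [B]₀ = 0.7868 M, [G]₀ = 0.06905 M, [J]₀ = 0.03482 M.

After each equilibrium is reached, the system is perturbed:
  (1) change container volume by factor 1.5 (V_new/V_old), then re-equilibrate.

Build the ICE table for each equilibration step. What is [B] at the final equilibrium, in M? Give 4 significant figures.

[B]_eq = 0.4807 M

Q₀ = 0.2633 vs Keq = 2.5190e+05 ⇒ Q<K, forward
Step 1:
                  B         G         J
  init       0.7868   0.06905   0.03482
  Δ        -0.06681  -0.06681   0.06681
  eq           0.72  0.002235    0.1016
  solve Keq expr → x = 0.02227; check Q = 2.5190e+05
Then change container volume by factor 1.5 (V_new/V_old).
Step 2:
                  B         G         J
  init         0.48   0.00149   0.06776
  Δ       7.1806e-04 7.1806e-04 -7.1806e-04
  eq         0.4807  0.002208   0.06704
  solve Keq expr → x = -2.3935e-04; check Q = 2.5190e+05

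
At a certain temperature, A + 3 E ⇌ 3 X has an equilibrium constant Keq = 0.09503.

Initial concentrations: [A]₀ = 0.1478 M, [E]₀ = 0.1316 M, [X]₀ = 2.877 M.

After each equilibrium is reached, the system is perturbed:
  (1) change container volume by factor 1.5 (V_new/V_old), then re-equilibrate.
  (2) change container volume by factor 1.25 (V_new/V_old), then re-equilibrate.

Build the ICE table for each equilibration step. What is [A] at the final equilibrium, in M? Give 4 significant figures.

[A]_eq = 0.4516 M

Q₀ = 7.0693e+04 vs Keq = 0.09503 ⇒ Q>K, reverse
Step 1:
                  A         E         X
  I          0.1478    0.1316     2.877
  C          0.6599      1.98     -1.98
  E          0.8077     2.111    0.8973
  solve Keq expr → x = -0.6599; check Q = 0.09503
Then change container volume by factor 1.5 (V_new/V_old).
Step 2:
                  A         E         X
  I          0.5385     1.408    0.5982
  C         0.01701   0.05103  -0.05103
  E          0.5555     1.459    0.5472
  solve Keq expr → x = -0.01701; check Q = 0.09503
Then change container volume by factor 1.25 (V_new/V_old).
Step 3:
                  A         E         X
  I          0.4444     1.167    0.4377
  C        0.007207   0.02162  -0.02162
  E          0.4516     1.188    0.4161
  solve Keq expr → x = -0.007207; check Q = 0.09503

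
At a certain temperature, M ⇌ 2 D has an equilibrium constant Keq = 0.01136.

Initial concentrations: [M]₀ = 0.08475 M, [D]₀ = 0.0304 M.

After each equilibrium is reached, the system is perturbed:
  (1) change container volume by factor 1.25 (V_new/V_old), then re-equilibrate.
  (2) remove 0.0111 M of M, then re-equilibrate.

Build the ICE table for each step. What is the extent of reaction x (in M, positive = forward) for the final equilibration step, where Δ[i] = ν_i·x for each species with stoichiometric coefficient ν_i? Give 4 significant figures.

Q₀ = 0.0109 vs Keq = 0.01136 ⇒ Q<K, forward
Step 1:
                    M           D
  Initial     0.08475      0.0304
  Change  -2.8782e-04  5.7564e-04
  Equil       0.08446     0.03098
  solve Keq expr → x = 2.8782e-04; check Q = 0.01136
Then change container volume by factor 1.25 (V_new/V_old).
Step 2:
                    M           D
  Initial     0.06757     0.02478
  Change    -0.001326    0.002652
  Equil       0.06624     0.02743
  solve Keq expr → x = 0.001326; check Q = 0.01136
Then remove 0.0111 M of M.
Step 3:
                    M           D
  Initial     0.05514     0.02743
  Change      0.00108    -0.00216
  Equil       0.05622     0.02527
  solve Keq expr → x = -0.00108; check Q = 0.01136

x = -0.00108 M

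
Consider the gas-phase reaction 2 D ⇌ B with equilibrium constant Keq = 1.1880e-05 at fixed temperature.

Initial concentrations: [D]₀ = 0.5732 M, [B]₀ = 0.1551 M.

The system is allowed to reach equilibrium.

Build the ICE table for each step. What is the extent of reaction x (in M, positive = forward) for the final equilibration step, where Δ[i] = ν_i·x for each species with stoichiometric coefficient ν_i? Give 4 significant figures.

x = -0.1551 M

Q₀ = 0.4721 vs Keq = 1.1880e-05 ⇒ Q>K, reverse
Step 1:
                  D         B
  Initial    0.5732    0.1551
  Change     0.3102   -0.1551
  Equil      0.8834 9.2707e-06
  solve Keq expr → x = -0.1551; check Q = 1.1880e-05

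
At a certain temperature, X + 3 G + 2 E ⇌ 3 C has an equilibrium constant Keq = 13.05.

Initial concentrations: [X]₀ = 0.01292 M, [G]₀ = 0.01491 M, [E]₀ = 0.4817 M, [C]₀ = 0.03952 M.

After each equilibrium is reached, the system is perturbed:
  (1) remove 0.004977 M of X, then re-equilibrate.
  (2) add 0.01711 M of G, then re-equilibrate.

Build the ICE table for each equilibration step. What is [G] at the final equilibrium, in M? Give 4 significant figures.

[G]_eq = 0.05254 M

Q₀ = 6212 vs Keq = 13.05 ⇒ Q>K, reverse
Step 1:
                   X          G          E          C
  Initial    0.01292    0.01491     0.4817    0.03952
  Change    0.007926    0.02378    0.01585   -0.02378
  Equil      0.02085    0.03869     0.4976    0.01574
  solve Keq expr → x = -0.007926; check Q = 13.05
Then remove 0.004977 M of X.
Step 2:
                   X          G          E          C
  Initial    0.01587    0.03869     0.4976    0.01574
  Change  3.0668e-04 9.2003e-04 6.1335e-04 -9.2003e-04
  Equil      0.01618    0.03961     0.4982    0.01482
  solve Keq expr → x = -3.0668e-04; check Q = 13.05
Then add 0.01711 M of G.
Step 3:
                   X          G          E          C
  Initial    0.01618    0.05672     0.4982    0.01482
  Change   -0.001395  -0.004184  -0.002789   0.004184
  Equil      0.01478    0.05254     0.4954      0.019
  solve Keq expr → x = 0.001395; check Q = 13.05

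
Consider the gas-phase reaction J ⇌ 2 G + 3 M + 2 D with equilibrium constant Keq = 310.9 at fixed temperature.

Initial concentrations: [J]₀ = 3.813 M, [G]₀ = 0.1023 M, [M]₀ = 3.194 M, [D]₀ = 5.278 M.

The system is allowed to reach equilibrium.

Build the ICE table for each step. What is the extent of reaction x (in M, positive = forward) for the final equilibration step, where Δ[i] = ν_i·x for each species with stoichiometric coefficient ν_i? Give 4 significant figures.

Q₀ = 2.491 vs Keq = 310.9 ⇒ Q<K, forward
Step 1:
                   J          G          M          D
  init         3.813     0.1023      3.194      5.278
  Δ          -0.2924     0.5847     0.8771     0.5847
  eq           3.521      0.687      4.071      5.863
  solve Keq expr → x = 0.2924; check Q = 310.9

x = 0.2924 M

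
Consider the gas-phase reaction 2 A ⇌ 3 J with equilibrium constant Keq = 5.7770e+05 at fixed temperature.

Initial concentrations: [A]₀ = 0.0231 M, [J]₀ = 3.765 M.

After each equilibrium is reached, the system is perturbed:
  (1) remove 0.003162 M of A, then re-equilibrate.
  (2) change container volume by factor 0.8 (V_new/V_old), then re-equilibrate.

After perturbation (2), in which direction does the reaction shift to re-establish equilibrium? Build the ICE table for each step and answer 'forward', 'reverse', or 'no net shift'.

Direction: reverse

Q₀ = 1.0002e+05 vs Keq = 5.7770e+05 ⇒ Q<K, forward
Step 1:
                   A          J
  init        0.0231      3.765
  Δ         -0.01341    0.02012
  eq        0.009689      3.785
  solve Keq expr → x = 0.006706; check Q = 5.7770e+05
Then remove 0.003162 M of A.
Step 2:
                   A          J
  init      0.006527      3.785
  Δ         0.003144  -0.004716
  eq        0.009671       3.78
  solve Keq expr → x = -0.001572; check Q = 5.7770e+05
Then change container volume by factor 0.8 (V_new/V_old).
Step 3:
                   A          J
  init       0.01209      4.726
  Δ         0.001418  -0.002127
  eq         0.01351      4.723
  solve Keq expr → x = -7.0885e-04; check Q = 5.7770e+05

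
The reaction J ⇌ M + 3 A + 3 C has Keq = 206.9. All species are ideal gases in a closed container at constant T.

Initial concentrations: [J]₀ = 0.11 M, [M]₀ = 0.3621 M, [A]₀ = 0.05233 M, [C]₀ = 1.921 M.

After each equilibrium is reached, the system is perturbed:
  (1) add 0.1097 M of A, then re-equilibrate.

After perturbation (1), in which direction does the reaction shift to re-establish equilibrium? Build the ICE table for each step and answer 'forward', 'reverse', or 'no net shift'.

Q₀ = 0.003344 vs Keq = 206.9 ⇒ Q<K, forward
Step 1:
                    J           M           A           C
  Initial        0.11      0.3621     0.05233       1.921
  Change      -0.1086      0.1086      0.3258      0.3258
  Equil      0.001395      0.4707      0.3781       2.247
  solve Keq expr → x = 0.1086; check Q = 206.9
Then add 0.1097 M of A.
Step 2:
                    J           M           A           C
  Initial    0.001395      0.4707      0.4878       2.247
  Change     0.001492   -0.001492   -0.004477   -0.004477
  Equil      0.002888      0.4692      0.4834       2.242
  solve Keq expr → x = -0.001492; check Q = 206.9

Direction: reverse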